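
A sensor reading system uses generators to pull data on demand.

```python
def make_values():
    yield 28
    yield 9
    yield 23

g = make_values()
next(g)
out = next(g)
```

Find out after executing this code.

Step 1: make_values() creates a generator.
Step 2: next(g) yields 28 (consumed and discarded).
Step 3: next(g) yields 9, assigned to out.
Therefore out = 9.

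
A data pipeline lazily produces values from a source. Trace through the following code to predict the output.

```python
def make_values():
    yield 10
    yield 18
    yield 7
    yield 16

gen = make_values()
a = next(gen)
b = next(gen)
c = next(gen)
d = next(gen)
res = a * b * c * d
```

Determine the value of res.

Step 1: Create generator and consume all values:
  a = next(gen) = 10
  b = next(gen) = 18
  c = next(gen) = 7
  d = next(gen) = 16
Step 2: res = 10 * 18 * 7 * 16 = 20160.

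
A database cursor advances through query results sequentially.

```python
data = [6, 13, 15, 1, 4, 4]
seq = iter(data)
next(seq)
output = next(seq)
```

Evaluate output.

Step 1: Create iterator over [6, 13, 15, 1, 4, 4].
Step 2: next() consumes 6.
Step 3: next() returns 13.
Therefore output = 13.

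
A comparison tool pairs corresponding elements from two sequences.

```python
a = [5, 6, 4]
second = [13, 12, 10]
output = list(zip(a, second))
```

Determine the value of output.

Step 1: zip pairs elements at same index:
  Index 0: (5, 13)
  Index 1: (6, 12)
  Index 2: (4, 10)
Therefore output = [(5, 13), (6, 12), (4, 10)].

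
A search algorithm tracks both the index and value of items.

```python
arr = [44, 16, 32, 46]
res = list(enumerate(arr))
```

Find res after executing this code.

Step 1: enumerate pairs each element with its index:
  (0, 44)
  (1, 16)
  (2, 32)
  (3, 46)
Therefore res = [(0, 44), (1, 16), (2, 32), (3, 46)].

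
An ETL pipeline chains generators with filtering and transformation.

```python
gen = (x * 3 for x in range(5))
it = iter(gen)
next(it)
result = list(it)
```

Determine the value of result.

Step 1: Generator produces [0, 3, 6, 9, 12].
Step 2: next(it) consumes first element (0).
Step 3: list(it) collects remaining: [3, 6, 9, 12].
Therefore result = [3, 6, 9, 12].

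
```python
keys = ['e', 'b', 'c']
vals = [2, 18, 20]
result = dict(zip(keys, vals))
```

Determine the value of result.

Step 1: zip pairs keys with values:
  'e' -> 2
  'b' -> 18
  'c' -> 20
Therefore result = {'e': 2, 'b': 18, 'c': 20}.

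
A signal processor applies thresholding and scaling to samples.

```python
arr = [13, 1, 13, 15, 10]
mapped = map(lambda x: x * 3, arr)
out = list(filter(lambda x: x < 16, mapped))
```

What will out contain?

Step 1: Map x * 3:
  13 -> 39
  1 -> 3
  13 -> 39
  15 -> 45
  10 -> 30
Step 2: Filter for < 16:
  39: removed
  3: kept
  39: removed
  45: removed
  30: removed
Therefore out = [3].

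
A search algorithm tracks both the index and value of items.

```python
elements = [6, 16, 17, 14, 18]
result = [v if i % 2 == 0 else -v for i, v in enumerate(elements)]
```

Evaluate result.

Step 1: For each (i, v), keep v if i is even, negate if odd:
  i=0 (even): keep 6
  i=1 (odd): negate to -16
  i=2 (even): keep 17
  i=3 (odd): negate to -14
  i=4 (even): keep 18
Therefore result = [6, -16, 17, -14, 18].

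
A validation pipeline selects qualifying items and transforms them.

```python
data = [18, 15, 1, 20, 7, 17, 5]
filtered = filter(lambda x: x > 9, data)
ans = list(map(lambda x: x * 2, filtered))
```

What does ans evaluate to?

Step 1: Filter data for elements > 9:
  18: kept
  15: kept
  1: removed
  20: kept
  7: removed
  17: kept
  5: removed
Step 2: Map x * 2 on filtered [18, 15, 20, 17]:
  18 -> 36
  15 -> 30
  20 -> 40
  17 -> 34
Therefore ans = [36, 30, 40, 34].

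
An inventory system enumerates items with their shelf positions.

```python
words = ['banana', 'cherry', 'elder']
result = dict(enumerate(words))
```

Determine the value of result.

Step 1: enumerate pairs indices with words:
  0 -> 'banana'
  1 -> 'cherry'
  2 -> 'elder'
Therefore result = {0: 'banana', 1: 'cherry', 2: 'elder'}.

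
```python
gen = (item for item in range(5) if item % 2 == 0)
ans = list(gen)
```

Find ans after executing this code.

Step 1: Filter range(5) keeping only even values:
  item=0: even, included
  item=1: odd, excluded
  item=2: even, included
  item=3: odd, excluded
  item=4: even, included
Therefore ans = [0, 2, 4].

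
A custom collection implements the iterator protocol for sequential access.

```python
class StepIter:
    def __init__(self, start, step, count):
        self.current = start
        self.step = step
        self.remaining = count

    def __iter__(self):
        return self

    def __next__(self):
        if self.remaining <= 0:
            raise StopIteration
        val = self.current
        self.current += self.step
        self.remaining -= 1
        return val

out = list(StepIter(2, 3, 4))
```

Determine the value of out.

Step 1: StepIter starts at 2, increments by 3, for 4 steps:
  Yield 2, then current += 3
  Yield 5, then current += 3
  Yield 8, then current += 3
  Yield 11, then current += 3
Therefore out = [2, 5, 8, 11].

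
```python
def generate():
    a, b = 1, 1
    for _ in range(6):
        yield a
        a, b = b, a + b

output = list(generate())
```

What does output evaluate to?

Step 1: Fibonacci-like sequence starting with a=1, b=1:
  Iteration 1: yield a=1, then a,b = 1,2
  Iteration 2: yield a=1, then a,b = 2,3
  Iteration 3: yield a=2, then a,b = 3,5
  Iteration 4: yield a=3, then a,b = 5,8
  Iteration 5: yield a=5, then a,b = 8,13
  Iteration 6: yield a=8, then a,b = 13,21
Therefore output = [1, 1, 2, 3, 5, 8].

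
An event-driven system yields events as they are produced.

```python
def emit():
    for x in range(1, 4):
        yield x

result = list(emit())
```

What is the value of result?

Step 1: The generator yields each value from range(1, 4).
Step 2: list() consumes all yields: [1, 2, 3].
Therefore result = [1, 2, 3].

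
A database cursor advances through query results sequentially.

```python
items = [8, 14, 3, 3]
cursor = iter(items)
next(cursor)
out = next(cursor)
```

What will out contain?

Step 1: Create iterator over [8, 14, 3, 3].
Step 2: next() consumes 8.
Step 3: next() returns 14.
Therefore out = 14.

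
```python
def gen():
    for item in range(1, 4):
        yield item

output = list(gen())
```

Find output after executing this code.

Step 1: The generator yields each value from range(1, 4).
Step 2: list() consumes all yields: [1, 2, 3].
Therefore output = [1, 2, 3].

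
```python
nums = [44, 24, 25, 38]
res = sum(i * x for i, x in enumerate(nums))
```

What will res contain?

Step 1: Compute i * x for each (i, x) in enumerate([44, 24, 25, 38]):
  i=0, x=44: 0*44 = 0
  i=1, x=24: 1*24 = 24
  i=2, x=25: 2*25 = 50
  i=3, x=38: 3*38 = 114
Step 2: sum = 0 + 24 + 50 + 114 = 188.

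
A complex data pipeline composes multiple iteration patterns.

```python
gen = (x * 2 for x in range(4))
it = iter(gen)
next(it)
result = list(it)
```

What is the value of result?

Step 1: Generator produces [0, 2, 4, 6].
Step 2: next(it) consumes first element (0).
Step 3: list(it) collects remaining: [2, 4, 6].
Therefore result = [2, 4, 6].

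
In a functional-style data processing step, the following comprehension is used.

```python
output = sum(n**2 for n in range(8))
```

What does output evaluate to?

Step 1: Compute n**2 for each n in range(8):
  n=0: 0**2 = 0
  n=1: 1**2 = 1
  n=2: 2**2 = 4
  n=3: 3**2 = 9
  n=4: 4**2 = 16
  n=5: 5**2 = 25
  n=6: 6**2 = 36
  n=7: 7**2 = 49
Step 2: sum = 0 + 1 + 4 + 9 + 16 + 25 + 36 + 49 = 140.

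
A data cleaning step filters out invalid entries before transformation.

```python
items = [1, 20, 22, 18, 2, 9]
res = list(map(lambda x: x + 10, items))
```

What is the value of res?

Step 1: Apply lambda x: x + 10 to each element:
  1 -> 11
  20 -> 30
  22 -> 32
  18 -> 28
  2 -> 12
  9 -> 19
Therefore res = [11, 30, 32, 28, 12, 19].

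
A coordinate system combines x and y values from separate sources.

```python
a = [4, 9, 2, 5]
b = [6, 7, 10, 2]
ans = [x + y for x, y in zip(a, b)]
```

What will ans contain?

Step 1: Add corresponding elements:
  4 + 6 = 10
  9 + 7 = 16
  2 + 10 = 12
  5 + 2 = 7
Therefore ans = [10, 16, 12, 7].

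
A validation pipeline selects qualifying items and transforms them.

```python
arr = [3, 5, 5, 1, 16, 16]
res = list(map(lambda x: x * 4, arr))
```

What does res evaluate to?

Step 1: Apply lambda x: x * 4 to each element:
  3 -> 12
  5 -> 20
  5 -> 20
  1 -> 4
  16 -> 64
  16 -> 64
Therefore res = [12, 20, 20, 4, 64, 64].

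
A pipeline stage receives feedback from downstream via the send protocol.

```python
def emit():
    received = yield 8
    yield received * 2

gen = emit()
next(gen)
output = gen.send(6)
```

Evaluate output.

Step 1: next(gen) advances to first yield, producing 8.
Step 2: send(6) resumes, received = 6.
Step 3: yield received * 2 = 6 * 2 = 12.
Therefore output = 12.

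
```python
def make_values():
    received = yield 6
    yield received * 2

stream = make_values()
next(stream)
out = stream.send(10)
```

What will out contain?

Step 1: next(stream) advances to first yield, producing 6.
Step 2: send(10) resumes, received = 10.
Step 3: yield received * 2 = 10 * 2 = 20.
Therefore out = 20.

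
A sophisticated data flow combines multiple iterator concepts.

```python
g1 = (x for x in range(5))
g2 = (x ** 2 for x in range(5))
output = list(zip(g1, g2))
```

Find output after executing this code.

Step 1: g1 produces [0, 1, 2, 3, 4].
Step 2: g2 produces [0, 1, 4, 9, 16].
Step 3: zip pairs them: [(0, 0), (1, 1), (2, 4), (3, 9), (4, 16)].
Therefore output = [(0, 0), (1, 1), (2, 4), (3, 9), (4, 16)].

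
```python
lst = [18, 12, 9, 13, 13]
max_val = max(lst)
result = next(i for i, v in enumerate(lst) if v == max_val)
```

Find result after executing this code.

Step 1: max([18, 12, 9, 13, 13]) = 18.
Step 2: Find first index where value == 18:
  Index 0: 18 == 18, found!
Therefore result = 0.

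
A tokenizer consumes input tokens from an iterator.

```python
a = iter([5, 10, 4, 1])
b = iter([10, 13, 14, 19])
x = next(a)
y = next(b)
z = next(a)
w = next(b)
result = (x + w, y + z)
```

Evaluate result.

Step 1: a iterates [5, 10, 4, 1], b iterates [10, 13, 14, 19].
Step 2: x = next(a) = 5, y = next(b) = 10.
Step 3: z = next(a) = 10, w = next(b) = 13.
Step 4: result = (5 + 13, 10 + 10) = (18, 20).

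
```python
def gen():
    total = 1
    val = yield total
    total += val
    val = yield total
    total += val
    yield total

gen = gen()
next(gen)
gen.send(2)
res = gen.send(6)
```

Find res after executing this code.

Step 1: next() -> yield total=1.
Step 2: send(2) -> val=2, total = 1+2 = 3, yield 3.
Step 3: send(6) -> val=6, total = 3+6 = 9, yield 9.
Therefore res = 9.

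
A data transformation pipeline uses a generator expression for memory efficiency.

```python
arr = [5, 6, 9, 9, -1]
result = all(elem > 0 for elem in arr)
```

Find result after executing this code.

Step 1: Check elem > 0 for each element in [5, 6, 9, 9, -1]:
  5 > 0: True
  6 > 0: True
  9 > 0: True
  9 > 0: True
  -1 > 0: False
Step 2: all() returns False.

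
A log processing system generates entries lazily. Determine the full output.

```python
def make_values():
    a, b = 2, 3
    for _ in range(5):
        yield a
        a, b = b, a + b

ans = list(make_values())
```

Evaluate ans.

Step 1: Fibonacci-like sequence starting with a=2, b=3:
  Iteration 1: yield a=2, then a,b = 3,5
  Iteration 2: yield a=3, then a,b = 5,8
  Iteration 3: yield a=5, then a,b = 8,13
  Iteration 4: yield a=8, then a,b = 13,21
  Iteration 5: yield a=13, then a,b = 21,34
Therefore ans = [2, 3, 5, 8, 13].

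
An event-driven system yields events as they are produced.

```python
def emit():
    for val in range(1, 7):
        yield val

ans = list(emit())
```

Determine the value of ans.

Step 1: The generator yields each value from range(1, 7).
Step 2: list() consumes all yields: [1, 2, 3, 4, 5, 6].
Therefore ans = [1, 2, 3, 4, 5, 6].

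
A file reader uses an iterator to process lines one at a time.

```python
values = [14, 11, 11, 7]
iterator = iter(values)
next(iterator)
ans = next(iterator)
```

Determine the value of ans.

Step 1: Create iterator over [14, 11, 11, 7].
Step 2: next() consumes 14.
Step 3: next() returns 11.
Therefore ans = 11.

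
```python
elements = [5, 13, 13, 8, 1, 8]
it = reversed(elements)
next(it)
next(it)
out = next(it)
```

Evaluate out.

Step 1: reversed([5, 13, 13, 8, 1, 8]) gives iterator: [8, 1, 8, 13, 13, 5].
Step 2: First next() = 8, second next() = 1.
Step 3: Third next() = 8.
Therefore out = 8.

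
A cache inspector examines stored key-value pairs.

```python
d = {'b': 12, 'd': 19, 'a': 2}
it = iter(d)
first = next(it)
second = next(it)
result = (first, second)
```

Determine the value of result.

Step 1: iter(d) iterates over keys: ['b', 'd', 'a'].
Step 2: first = next(it) = 'b', second = next(it) = 'd'.
Therefore result = ('b', 'd').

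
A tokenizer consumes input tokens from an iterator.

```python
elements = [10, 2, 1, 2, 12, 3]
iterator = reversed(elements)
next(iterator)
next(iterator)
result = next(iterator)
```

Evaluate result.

Step 1: reversed([10, 2, 1, 2, 12, 3]) gives iterator: [3, 12, 2, 1, 2, 10].
Step 2: First next() = 3, second next() = 12.
Step 3: Third next() = 2.
Therefore result = 2.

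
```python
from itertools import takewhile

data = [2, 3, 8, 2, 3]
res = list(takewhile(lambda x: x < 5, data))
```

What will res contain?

Step 1: takewhile stops at first element >= 5:
  2 < 5: take
  3 < 5: take
  8 >= 5: stop
Therefore res = [2, 3].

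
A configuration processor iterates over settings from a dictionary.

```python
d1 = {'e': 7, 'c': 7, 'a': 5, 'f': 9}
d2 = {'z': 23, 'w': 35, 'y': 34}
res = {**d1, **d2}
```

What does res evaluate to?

Step 1: Merge d1 and d2 (d2 values override on key conflicts).
Step 2: d1 has keys ['e', 'c', 'a', 'f'], d2 has keys ['z', 'w', 'y'].
Therefore res = {'e': 7, 'c': 7, 'a': 5, 'f': 9, 'z': 23, 'w': 35, 'y': 34}.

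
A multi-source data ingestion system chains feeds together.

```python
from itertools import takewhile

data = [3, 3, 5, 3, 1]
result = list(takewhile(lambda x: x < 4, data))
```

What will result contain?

Step 1: takewhile stops at first element >= 4:
  3 < 4: take
  3 < 4: take
  5 >= 4: stop
Therefore result = [3, 3].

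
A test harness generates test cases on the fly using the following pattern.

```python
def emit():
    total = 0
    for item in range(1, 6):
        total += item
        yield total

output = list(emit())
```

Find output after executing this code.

Step 1: Generator accumulates running sum:
  item=1: total = 1, yield 1
  item=2: total = 3, yield 3
  item=3: total = 6, yield 6
  item=4: total = 10, yield 10
  item=5: total = 15, yield 15
Therefore output = [1, 3, 6, 10, 15].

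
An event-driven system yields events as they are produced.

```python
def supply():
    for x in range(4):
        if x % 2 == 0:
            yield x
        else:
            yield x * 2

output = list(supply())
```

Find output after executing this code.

Step 1: For each x in range(4), yield x if even, else x*2:
  x=0 (even): yield 0
  x=1 (odd): yield 1*2 = 2
  x=2 (even): yield 2
  x=3 (odd): yield 3*2 = 6
Therefore output = [0, 2, 2, 6].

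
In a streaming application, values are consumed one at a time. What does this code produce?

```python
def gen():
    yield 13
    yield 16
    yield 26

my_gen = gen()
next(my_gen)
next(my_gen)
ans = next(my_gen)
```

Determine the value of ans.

Step 1: gen() creates a generator.
Step 2: next(my_gen) yields 13 (consumed and discarded).
Step 3: next(my_gen) yields 16 (consumed and discarded).
Step 4: next(my_gen) yields 26, assigned to ans.
Therefore ans = 26.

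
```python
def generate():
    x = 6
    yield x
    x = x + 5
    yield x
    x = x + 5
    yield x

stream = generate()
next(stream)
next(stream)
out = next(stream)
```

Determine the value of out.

Step 1: Trace through generator execution:
  Yield 1: x starts at 6, yield 6
  Yield 2: x = 6 + 5 = 11, yield 11
  Yield 3: x = 11 + 5 = 16, yield 16
Step 2: First next() gets 6, second next() gets the second value, third next() yields 16.
Therefore out = 16.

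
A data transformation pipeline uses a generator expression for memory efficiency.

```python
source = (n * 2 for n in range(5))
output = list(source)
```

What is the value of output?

Step 1: For each n in range(5), compute n*2:
  n=0: 0*2 = 0
  n=1: 1*2 = 2
  n=2: 2*2 = 4
  n=3: 3*2 = 6
  n=4: 4*2 = 8
Therefore output = [0, 2, 4, 6, 8].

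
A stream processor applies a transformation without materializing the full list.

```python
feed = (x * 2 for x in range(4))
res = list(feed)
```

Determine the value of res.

Step 1: For each x in range(4), compute x*2:
  x=0: 0*2 = 0
  x=1: 1*2 = 2
  x=2: 2*2 = 4
  x=3: 3*2 = 6
Therefore res = [0, 2, 4, 6].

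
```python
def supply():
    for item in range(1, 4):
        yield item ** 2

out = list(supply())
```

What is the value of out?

Step 1: For each item in range(1, 4), yield item**2:
  item=1: yield 1**2 = 1
  item=2: yield 2**2 = 4
  item=3: yield 3**2 = 9
Therefore out = [1, 4, 9].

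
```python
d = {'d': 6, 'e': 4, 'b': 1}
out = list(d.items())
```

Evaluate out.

Step 1: d.items() returns (key, value) pairs in insertion order.
Therefore out = [('d', 6), ('e', 4), ('b', 1)].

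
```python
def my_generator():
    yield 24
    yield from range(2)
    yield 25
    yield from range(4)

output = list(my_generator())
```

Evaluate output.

Step 1: Trace yields in order:
  yield 24
  yield 0
  yield 1
  yield 25
  yield 0
  yield 1
  yield 2
  yield 3
Therefore output = [24, 0, 1, 25, 0, 1, 2, 3].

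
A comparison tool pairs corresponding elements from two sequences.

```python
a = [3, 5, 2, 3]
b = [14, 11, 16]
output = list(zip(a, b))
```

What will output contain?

Step 1: zip stops at shortest (len(a)=4, len(b)=3):
  Index 0: (3, 14)
  Index 1: (5, 11)
  Index 2: (2, 16)
Step 2: Last element of a (3) has no pair, dropped.
Therefore output = [(3, 14), (5, 11), (2, 16)].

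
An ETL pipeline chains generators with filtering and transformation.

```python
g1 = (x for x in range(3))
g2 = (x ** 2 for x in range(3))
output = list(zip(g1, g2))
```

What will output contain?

Step 1: g1 produces [0, 1, 2].
Step 2: g2 produces [0, 1, 4].
Step 3: zip pairs them: [(0, 0), (1, 1), (2, 4)].
Therefore output = [(0, 0), (1, 1), (2, 4)].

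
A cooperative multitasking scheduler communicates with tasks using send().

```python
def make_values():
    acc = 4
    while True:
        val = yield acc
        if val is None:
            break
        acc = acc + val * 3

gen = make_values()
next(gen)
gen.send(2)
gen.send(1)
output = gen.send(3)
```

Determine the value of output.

Step 1: next() -> yield acc=4.
Step 2: send(2) -> val=2, acc = 4 + 2*3 = 10, yield 10.
Step 3: send(1) -> val=1, acc = 10 + 1*3 = 13, yield 13.
Step 4: send(3) -> val=3, acc = 13 + 3*3 = 22, yield 22.
Therefore output = 22.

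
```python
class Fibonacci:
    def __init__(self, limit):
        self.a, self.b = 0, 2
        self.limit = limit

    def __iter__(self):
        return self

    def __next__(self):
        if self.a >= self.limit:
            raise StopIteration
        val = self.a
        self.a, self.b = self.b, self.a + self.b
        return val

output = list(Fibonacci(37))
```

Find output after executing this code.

Step 1: Fibonacci-like sequence (a=0, b=2) until >= 37:
  Yield 0, then a,b = 2,2
  Yield 2, then a,b = 2,4
  Yield 2, then a,b = 4,6
  Yield 4, then a,b = 6,10
  Yield 6, then a,b = 10,16
  Yield 10, then a,b = 16,26
  Yield 16, then a,b = 26,42
  Yield 26, then a,b = 42,68
Step 2: 42 >= 37, stop.
Therefore output = [0, 2, 2, 4, 6, 10, 16, 26].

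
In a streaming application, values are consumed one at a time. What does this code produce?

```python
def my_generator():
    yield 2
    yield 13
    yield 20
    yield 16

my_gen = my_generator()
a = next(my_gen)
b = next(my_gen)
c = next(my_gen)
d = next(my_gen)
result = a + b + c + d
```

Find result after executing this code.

Step 1: Create generator and consume all values:
  a = next(my_gen) = 2
  b = next(my_gen) = 13
  c = next(my_gen) = 20
  d = next(my_gen) = 16
Step 2: result = 2 + 13 + 20 + 16 = 51.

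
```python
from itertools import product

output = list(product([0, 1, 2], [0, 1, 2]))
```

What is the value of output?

Step 1: product([0, 1, 2], [0, 1, 2]) gives all pairs:
  (0, 0)
  (0, 1)
  (0, 2)
  (1, 0)
  (1, 1)
  (1, 2)
  (2, 0)
  (2, 1)
  (2, 2)
Therefore output = [(0, 0), (0, 1), (0, 2), (1, 0), (1, 1), (1, 2), (2, 0), (2, 1), (2, 2)].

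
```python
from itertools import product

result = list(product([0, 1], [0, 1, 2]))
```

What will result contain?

Step 1: product([0, 1], [0, 1, 2]) gives all pairs:
  (0, 0)
  (0, 1)
  (0, 2)
  (1, 0)
  (1, 1)
  (1, 2)
Therefore result = [(0, 0), (0, 1), (0, 2), (1, 0), (1, 1), (1, 2)].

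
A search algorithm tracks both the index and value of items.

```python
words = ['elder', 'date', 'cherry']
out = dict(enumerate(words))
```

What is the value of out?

Step 1: enumerate pairs indices with words:
  0 -> 'elder'
  1 -> 'date'
  2 -> 'cherry'
Therefore out = {0: 'elder', 1: 'date', 2: 'cherry'}.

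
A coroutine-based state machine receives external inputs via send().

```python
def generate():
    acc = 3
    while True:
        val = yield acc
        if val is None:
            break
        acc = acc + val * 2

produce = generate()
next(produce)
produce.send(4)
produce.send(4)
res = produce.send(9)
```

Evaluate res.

Step 1: next() -> yield acc=3.
Step 2: send(4) -> val=4, acc = 3 + 4*2 = 11, yield 11.
Step 3: send(4) -> val=4, acc = 11 + 4*2 = 19, yield 19.
Step 4: send(9) -> val=9, acc = 19 + 9*2 = 37, yield 37.
Therefore res = 37.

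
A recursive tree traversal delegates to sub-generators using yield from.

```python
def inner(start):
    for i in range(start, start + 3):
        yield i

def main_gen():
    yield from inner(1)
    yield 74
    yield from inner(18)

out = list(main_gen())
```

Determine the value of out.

Step 1: main_gen() delegates to inner(1):
  yield 1
  yield 2
  yield 3
Step 2: yield 74
Step 3: Delegates to inner(18):
  yield 18
  yield 19
  yield 20
Therefore out = [1, 2, 3, 74, 18, 19, 20].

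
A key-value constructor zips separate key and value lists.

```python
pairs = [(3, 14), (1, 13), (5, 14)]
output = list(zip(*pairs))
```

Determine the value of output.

Step 1: zip(*pairs) transposes: unzips [(3, 14), (1, 13), (5, 14)] into separate sequences.
Step 2: First elements: (3, 1, 5), second elements: (14, 13, 14).
Therefore output = [(3, 1, 5), (14, 13, 14)].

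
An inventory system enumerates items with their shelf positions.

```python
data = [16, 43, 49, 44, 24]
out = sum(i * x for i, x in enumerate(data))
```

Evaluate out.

Step 1: Compute i * x for each (i, x) in enumerate([16, 43, 49, 44, 24]):
  i=0, x=16: 0*16 = 0
  i=1, x=43: 1*43 = 43
  i=2, x=49: 2*49 = 98
  i=3, x=44: 3*44 = 132
  i=4, x=24: 4*24 = 96
Step 2: sum = 0 + 43 + 98 + 132 + 96 = 369.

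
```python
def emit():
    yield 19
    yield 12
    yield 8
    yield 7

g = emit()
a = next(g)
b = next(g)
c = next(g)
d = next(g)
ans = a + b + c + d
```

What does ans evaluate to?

Step 1: Create generator and consume all values:
  a = next(g) = 19
  b = next(g) = 12
  c = next(g) = 8
  d = next(g) = 7
Step 2: ans = 19 + 12 + 8 + 7 = 46.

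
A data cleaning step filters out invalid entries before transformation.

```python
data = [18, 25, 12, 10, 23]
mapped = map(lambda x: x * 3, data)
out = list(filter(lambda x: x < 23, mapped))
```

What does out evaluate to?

Step 1: Map x * 3:
  18 -> 54
  25 -> 75
  12 -> 36
  10 -> 30
  23 -> 69
Step 2: Filter for < 23:
  54: removed
  75: removed
  36: removed
  30: removed
  69: removed
Therefore out = [].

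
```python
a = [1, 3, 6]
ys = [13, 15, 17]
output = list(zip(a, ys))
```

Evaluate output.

Step 1: zip pairs elements at same index:
  Index 0: (1, 13)
  Index 1: (3, 15)
  Index 2: (6, 17)
Therefore output = [(1, 13), (3, 15), (6, 17)].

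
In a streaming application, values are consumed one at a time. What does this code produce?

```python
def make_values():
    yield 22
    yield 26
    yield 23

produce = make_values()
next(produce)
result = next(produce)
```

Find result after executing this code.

Step 1: make_values() creates a generator.
Step 2: next(produce) yields 22 (consumed and discarded).
Step 3: next(produce) yields 26, assigned to result.
Therefore result = 26.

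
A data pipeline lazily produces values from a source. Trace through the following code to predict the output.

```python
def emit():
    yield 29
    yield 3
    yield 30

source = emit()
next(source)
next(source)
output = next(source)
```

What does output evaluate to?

Step 1: emit() creates a generator.
Step 2: next(source) yields 29 (consumed and discarded).
Step 3: next(source) yields 3 (consumed and discarded).
Step 4: next(source) yields 30, assigned to output.
Therefore output = 30.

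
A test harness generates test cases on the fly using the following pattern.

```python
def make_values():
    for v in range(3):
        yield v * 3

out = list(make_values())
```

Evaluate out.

Step 1: For each v in range(3), yield v * 3:
  v=0: yield 0 * 3 = 0
  v=1: yield 1 * 3 = 3
  v=2: yield 2 * 3 = 6
Therefore out = [0, 3, 6].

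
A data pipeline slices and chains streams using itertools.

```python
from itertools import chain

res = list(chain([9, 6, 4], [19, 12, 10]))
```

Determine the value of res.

Step 1: chain() concatenates iterables: [9, 6, 4] + [19, 12, 10].
Therefore res = [9, 6, 4, 19, 12, 10].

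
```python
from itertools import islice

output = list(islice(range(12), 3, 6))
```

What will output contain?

Step 1: islice(range(12), 3, 6) takes elements at indices [3, 6).
Step 2: Elements: [3, 4, 5].
Therefore output = [3, 4, 5].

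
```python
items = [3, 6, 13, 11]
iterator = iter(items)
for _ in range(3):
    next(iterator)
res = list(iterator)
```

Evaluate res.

Step 1: Create iterator over [3, 6, 13, 11].
Step 2: Advance 3 positions (consuming [3, 6, 13]).
Step 3: list() collects remaining elements: [11].
Therefore res = [11].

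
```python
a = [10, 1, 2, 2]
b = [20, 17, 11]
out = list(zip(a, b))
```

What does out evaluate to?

Step 1: zip stops at shortest (len(a)=4, len(b)=3):
  Index 0: (10, 20)
  Index 1: (1, 17)
  Index 2: (2, 11)
Step 2: Last element of a (2) has no pair, dropped.
Therefore out = [(10, 20), (1, 17), (2, 11)].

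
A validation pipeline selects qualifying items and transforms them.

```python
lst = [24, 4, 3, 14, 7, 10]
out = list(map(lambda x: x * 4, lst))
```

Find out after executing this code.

Step 1: Apply lambda x: x * 4 to each element:
  24 -> 96
  4 -> 16
  3 -> 12
  14 -> 56
  7 -> 28
  10 -> 40
Therefore out = [96, 16, 12, 56, 28, 40].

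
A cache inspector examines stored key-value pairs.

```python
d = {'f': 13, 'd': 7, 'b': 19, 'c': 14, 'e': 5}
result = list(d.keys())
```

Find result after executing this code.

Step 1: d.keys() returns the dictionary keys in insertion order.
Therefore result = ['f', 'd', 'b', 'c', 'e'].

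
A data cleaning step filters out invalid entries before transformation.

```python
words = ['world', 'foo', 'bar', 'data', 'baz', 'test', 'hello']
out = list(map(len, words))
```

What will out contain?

Step 1: Map len() to each word:
  'world' -> 5
  'foo' -> 3
  'bar' -> 3
  'data' -> 4
  'baz' -> 3
  'test' -> 4
  'hello' -> 5
Therefore out = [5, 3, 3, 4, 3, 4, 5].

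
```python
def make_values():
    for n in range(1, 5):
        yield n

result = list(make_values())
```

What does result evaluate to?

Step 1: The generator yields each value from range(1, 5).
Step 2: list() consumes all yields: [1, 2, 3, 4].
Therefore result = [1, 2, 3, 4].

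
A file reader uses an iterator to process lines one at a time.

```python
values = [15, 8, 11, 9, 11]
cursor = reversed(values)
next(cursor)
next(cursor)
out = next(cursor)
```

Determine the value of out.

Step 1: reversed([15, 8, 11, 9, 11]) gives iterator: [11, 9, 11, 8, 15].
Step 2: First next() = 11, second next() = 9.
Step 3: Third next() = 11.
Therefore out = 11.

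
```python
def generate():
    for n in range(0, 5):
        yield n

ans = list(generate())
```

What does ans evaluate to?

Step 1: The generator yields each value from range(0, 5).
Step 2: list() consumes all yields: [0, 1, 2, 3, 4].
Therefore ans = [0, 1, 2, 3, 4].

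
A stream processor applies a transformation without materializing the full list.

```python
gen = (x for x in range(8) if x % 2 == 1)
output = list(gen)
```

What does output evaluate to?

Step 1: Filter range(8) keeping only odd values:
  x=0: even, excluded
  x=1: odd, included
  x=2: even, excluded
  x=3: odd, included
  x=4: even, excluded
  x=5: odd, included
  x=6: even, excluded
  x=7: odd, included
Therefore output = [1, 3, 5, 7].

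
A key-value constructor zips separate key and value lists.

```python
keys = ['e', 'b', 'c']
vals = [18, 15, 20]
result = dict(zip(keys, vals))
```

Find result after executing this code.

Step 1: zip pairs keys with values:
  'e' -> 18
  'b' -> 15
  'c' -> 20
Therefore result = {'e': 18, 'b': 15, 'c': 20}.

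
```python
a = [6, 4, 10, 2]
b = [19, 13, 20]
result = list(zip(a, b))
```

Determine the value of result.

Step 1: zip stops at shortest (len(a)=4, len(b)=3):
  Index 0: (6, 19)
  Index 1: (4, 13)
  Index 2: (10, 20)
Step 2: Last element of a (2) has no pair, dropped.
Therefore result = [(6, 19), (4, 13), (10, 20)].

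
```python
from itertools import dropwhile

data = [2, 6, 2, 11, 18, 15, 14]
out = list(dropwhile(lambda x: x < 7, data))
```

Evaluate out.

Step 1: dropwhile drops elements while < 7:
  2 < 7: dropped
  6 < 7: dropped
  2 < 7: dropped
  11: kept (dropping stopped)
Step 2: Remaining elements kept regardless of condition.
Therefore out = [11, 18, 15, 14].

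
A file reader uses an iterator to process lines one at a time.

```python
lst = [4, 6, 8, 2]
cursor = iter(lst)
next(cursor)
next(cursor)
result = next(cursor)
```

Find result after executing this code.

Step 1: Create iterator over [4, 6, 8, 2].
Step 2: next() consumes 4.
Step 3: next() consumes 6.
Step 4: next() returns 8.
Therefore result = 8.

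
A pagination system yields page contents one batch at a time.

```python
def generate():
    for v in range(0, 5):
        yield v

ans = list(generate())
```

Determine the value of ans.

Step 1: The generator yields each value from range(0, 5).
Step 2: list() consumes all yields: [0, 1, 2, 3, 4].
Therefore ans = [0, 1, 2, 3, 4].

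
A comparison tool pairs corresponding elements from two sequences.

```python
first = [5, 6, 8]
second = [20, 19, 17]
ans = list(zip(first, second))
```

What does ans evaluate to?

Step 1: zip pairs elements at same index:
  Index 0: (5, 20)
  Index 1: (6, 19)
  Index 2: (8, 17)
Therefore ans = [(5, 20), (6, 19), (8, 17)].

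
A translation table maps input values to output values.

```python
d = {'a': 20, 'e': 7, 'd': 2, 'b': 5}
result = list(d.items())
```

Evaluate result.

Step 1: d.items() returns (key, value) pairs in insertion order.
Therefore result = [('a', 20), ('e', 7), ('d', 2), ('b', 5)].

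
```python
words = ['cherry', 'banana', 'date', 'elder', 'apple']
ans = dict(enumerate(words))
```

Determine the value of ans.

Step 1: enumerate pairs indices with words:
  0 -> 'cherry'
  1 -> 'banana'
  2 -> 'date'
  3 -> 'elder'
  4 -> 'apple'
Therefore ans = {0: 'cherry', 1: 'banana', 2: 'date', 3: 'elder', 4: 'apple'}.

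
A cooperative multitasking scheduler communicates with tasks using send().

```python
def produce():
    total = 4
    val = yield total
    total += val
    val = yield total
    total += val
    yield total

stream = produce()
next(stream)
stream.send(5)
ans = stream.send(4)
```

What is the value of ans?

Step 1: next() -> yield total=4.
Step 2: send(5) -> val=5, total = 4+5 = 9, yield 9.
Step 3: send(4) -> val=4, total = 9+4 = 13, yield 13.
Therefore ans = 13.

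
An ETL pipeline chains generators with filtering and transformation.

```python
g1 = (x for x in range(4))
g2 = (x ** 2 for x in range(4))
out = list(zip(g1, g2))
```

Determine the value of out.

Step 1: g1 produces [0, 1, 2, 3].
Step 2: g2 produces [0, 1, 4, 9].
Step 3: zip pairs them: [(0, 0), (1, 1), (2, 4), (3, 9)].
Therefore out = [(0, 0), (1, 1), (2, 4), (3, 9)].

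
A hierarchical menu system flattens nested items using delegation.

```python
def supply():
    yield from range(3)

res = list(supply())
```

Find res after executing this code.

Step 1: yield from delegates to the iterable, yielding each element.
Step 2: Collected values: [0, 1, 2].
Therefore res = [0, 1, 2].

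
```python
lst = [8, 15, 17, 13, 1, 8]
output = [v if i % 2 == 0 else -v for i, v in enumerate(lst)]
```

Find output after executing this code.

Step 1: For each (i, v), keep v if i is even, negate if odd:
  i=0 (even): keep 8
  i=1 (odd): negate to -15
  i=2 (even): keep 17
  i=3 (odd): negate to -13
  i=4 (even): keep 1
  i=5 (odd): negate to -8
Therefore output = [8, -15, 17, -13, 1, -8].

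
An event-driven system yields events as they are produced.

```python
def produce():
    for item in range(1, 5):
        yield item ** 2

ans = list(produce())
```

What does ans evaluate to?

Step 1: For each item in range(1, 5), yield item**2:
  item=1: yield 1**2 = 1
  item=2: yield 2**2 = 4
  item=3: yield 3**2 = 9
  item=4: yield 4**2 = 16
Therefore ans = [1, 4, 9, 16].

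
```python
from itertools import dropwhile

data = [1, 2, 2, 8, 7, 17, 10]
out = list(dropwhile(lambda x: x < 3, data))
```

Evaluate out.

Step 1: dropwhile drops elements while < 3:
  1 < 3: dropped
  2 < 3: dropped
  2 < 3: dropped
  8: kept (dropping stopped)
Step 2: Remaining elements kept regardless of condition.
Therefore out = [8, 7, 17, 10].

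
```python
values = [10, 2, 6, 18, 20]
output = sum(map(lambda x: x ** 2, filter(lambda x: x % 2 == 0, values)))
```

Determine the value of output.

Step 1: Filter even numbers from [10, 2, 6, 18, 20]: [10, 2, 6, 18, 20]
Step 2: Square each: [100, 4, 36, 324, 400]
Step 3: Sum = 864.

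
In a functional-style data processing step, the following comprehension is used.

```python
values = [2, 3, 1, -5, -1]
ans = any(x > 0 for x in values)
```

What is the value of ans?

Step 1: Check x > 0 for each element in [2, 3, 1, -5, -1]:
  2 > 0: True
  3 > 0: True
  1 > 0: True
  -5 > 0: False
  -1 > 0: False
Step 2: any() returns True.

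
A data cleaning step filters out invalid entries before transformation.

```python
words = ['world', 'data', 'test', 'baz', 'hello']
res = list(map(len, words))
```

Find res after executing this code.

Step 1: Map len() to each word:
  'world' -> 5
  'data' -> 4
  'test' -> 4
  'baz' -> 3
  'hello' -> 5
Therefore res = [5, 4, 4, 3, 5].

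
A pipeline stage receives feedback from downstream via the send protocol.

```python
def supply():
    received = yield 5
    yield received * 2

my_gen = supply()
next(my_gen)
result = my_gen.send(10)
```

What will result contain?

Step 1: next(my_gen) advances to first yield, producing 5.
Step 2: send(10) resumes, received = 10.
Step 3: yield received * 2 = 10 * 2 = 20.
Therefore result = 20.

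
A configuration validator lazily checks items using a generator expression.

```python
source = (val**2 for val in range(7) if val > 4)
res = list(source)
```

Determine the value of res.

Step 1: For range(7), keep val > 4, then square:
  val=0: 0 <= 4, excluded
  val=1: 1 <= 4, excluded
  val=2: 2 <= 4, excluded
  val=3: 3 <= 4, excluded
  val=4: 4 <= 4, excluded
  val=5: 5 > 4, yield 5**2 = 25
  val=6: 6 > 4, yield 6**2 = 36
Therefore res = [25, 36].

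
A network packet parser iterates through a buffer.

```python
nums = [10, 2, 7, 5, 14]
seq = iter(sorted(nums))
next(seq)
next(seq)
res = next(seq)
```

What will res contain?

Step 1: sorted([10, 2, 7, 5, 14]) = [2, 5, 7, 10, 14].
Step 2: Create iterator and skip 2 elements.
Step 3: next() returns 7.
Therefore res = 7.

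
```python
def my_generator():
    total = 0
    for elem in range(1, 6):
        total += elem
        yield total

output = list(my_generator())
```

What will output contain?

Step 1: Generator accumulates running sum:
  elem=1: total = 1, yield 1
  elem=2: total = 3, yield 3
  elem=3: total = 6, yield 6
  elem=4: total = 10, yield 10
  elem=5: total = 15, yield 15
Therefore output = [1, 3, 6, 10, 15].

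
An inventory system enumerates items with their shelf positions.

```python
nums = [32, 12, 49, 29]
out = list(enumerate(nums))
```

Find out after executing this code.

Step 1: enumerate pairs each element with its index:
  (0, 32)
  (1, 12)
  (2, 49)
  (3, 29)
Therefore out = [(0, 32), (1, 12), (2, 49), (3, 29)].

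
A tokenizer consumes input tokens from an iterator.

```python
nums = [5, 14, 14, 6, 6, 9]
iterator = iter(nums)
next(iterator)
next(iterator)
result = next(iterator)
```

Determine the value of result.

Step 1: Create iterator over [5, 14, 14, 6, 6, 9].
Step 2: next() consumes 5.
Step 3: next() consumes 14.
Step 4: next() returns 14.
Therefore result = 14.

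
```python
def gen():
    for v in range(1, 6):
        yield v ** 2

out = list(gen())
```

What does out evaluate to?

Step 1: For each v in range(1, 6), yield v**2:
  v=1: yield 1**2 = 1
  v=2: yield 2**2 = 4
  v=3: yield 3**2 = 9
  v=4: yield 4**2 = 16
  v=5: yield 5**2 = 25
Therefore out = [1, 4, 9, 16, 25].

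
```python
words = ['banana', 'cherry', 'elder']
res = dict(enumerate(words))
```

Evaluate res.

Step 1: enumerate pairs indices with words:
  0 -> 'banana'
  1 -> 'cherry'
  2 -> 'elder'
Therefore res = {0: 'banana', 1: 'cherry', 2: 'elder'}.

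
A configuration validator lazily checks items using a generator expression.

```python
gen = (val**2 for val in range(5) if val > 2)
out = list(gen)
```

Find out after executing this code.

Step 1: For range(5), keep val > 2, then square:
  val=0: 0 <= 2, excluded
  val=1: 1 <= 2, excluded
  val=2: 2 <= 2, excluded
  val=3: 3 > 2, yield 3**2 = 9
  val=4: 4 > 2, yield 4**2 = 16
Therefore out = [9, 16].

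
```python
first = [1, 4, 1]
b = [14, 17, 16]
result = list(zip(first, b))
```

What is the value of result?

Step 1: zip pairs elements at same index:
  Index 0: (1, 14)
  Index 1: (4, 17)
  Index 2: (1, 16)
Therefore result = [(1, 14), (4, 17), (1, 16)].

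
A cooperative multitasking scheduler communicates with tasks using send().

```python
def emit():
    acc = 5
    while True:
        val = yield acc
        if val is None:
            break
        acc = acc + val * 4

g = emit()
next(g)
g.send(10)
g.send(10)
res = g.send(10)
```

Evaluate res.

Step 1: next() -> yield acc=5.
Step 2: send(10) -> val=10, acc = 5 + 10*4 = 45, yield 45.
Step 3: send(10) -> val=10, acc = 45 + 10*4 = 85, yield 85.
Step 4: send(10) -> val=10, acc = 85 + 10*4 = 125, yield 125.
Therefore res = 125.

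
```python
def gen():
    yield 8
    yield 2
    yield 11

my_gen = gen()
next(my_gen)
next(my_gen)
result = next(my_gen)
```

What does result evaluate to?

Step 1: gen() creates a generator.
Step 2: next(my_gen) yields 8 (consumed and discarded).
Step 3: next(my_gen) yields 2 (consumed and discarded).
Step 4: next(my_gen) yields 11, assigned to result.
Therefore result = 11.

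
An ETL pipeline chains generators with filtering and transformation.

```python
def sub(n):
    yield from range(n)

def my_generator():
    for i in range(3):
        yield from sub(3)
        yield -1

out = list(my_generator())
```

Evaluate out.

Step 1: For each i in range(3):
  i=0: yield from sub(3) -> [0, 1, 2], then yield -1
  i=1: yield from sub(3) -> [0, 1, 2], then yield -1
  i=2: yield from sub(3) -> [0, 1, 2], then yield -1
Therefore out = [0, 1, 2, -1, 0, 1, 2, -1, 0, 1, 2, -1].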